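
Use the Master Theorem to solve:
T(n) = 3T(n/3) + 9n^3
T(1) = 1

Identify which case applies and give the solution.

a=3, b=3, f(n)=9n^3. log_3(3) = 1. Since c=3 > 1 and the regularity condition holds (3(n/3)^3 = (3/3^3)n^3 with 3/3^3 < 1), Case 3 applies: T(n) = Θ(f(n)) = O(n^3).

Answer: O(n^3) - Case 3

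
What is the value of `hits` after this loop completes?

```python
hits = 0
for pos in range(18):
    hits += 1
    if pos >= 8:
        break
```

Loop breaks when pos reaches 8, hits is 9
`hits` takes the values: 0 → 1 → 2 → 3 → 4 → 5 → 6 → 7 → 8 → 9

Answer: 9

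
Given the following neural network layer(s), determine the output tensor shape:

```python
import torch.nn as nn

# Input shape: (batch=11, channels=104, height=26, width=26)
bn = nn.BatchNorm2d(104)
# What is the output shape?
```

Input: (11, 104, 26, 26) -> Output: (11, 104, 26, 26)

Answer: (11, 104, 26, 26)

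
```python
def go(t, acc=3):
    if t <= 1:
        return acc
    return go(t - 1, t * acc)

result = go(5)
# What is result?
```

Accumulator trace (n, acc): (5, 3) -> (4, 15) -> (3, 60) -> (2, 180) -> (1, 360) -> return 360

Answer: 360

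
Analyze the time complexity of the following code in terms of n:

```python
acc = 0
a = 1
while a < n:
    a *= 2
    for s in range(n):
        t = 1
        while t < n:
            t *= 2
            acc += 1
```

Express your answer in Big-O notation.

Each loop level contributes: log n × n × log n. Multiplying the contributions gives O(n log² n).

Answer: O(n log² n)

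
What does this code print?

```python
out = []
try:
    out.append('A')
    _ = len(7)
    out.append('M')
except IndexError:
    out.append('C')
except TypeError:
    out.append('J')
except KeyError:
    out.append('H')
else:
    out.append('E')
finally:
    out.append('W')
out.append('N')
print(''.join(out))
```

Execution trace: 'A' (try body) → 'J' (except TypeError) → 'W' (finally) → 'N' (after the try/except). Output: AJWN

Answer: AJWN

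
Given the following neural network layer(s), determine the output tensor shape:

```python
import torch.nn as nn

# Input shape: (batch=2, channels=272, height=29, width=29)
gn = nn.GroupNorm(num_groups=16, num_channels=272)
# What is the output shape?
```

Input: (2, 272, 29, 29) -> Output: (2, 272, 29, 29)

Answer: (2, 272, 29, 29)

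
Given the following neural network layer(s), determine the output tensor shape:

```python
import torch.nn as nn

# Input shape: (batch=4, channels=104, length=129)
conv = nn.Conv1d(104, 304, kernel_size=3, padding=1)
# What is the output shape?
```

Input: (4, 104, 129) -> Output: (4, 304, 129)

Answer: (4, 304, 129)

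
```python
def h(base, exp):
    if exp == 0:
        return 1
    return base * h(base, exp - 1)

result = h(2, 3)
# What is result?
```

h(2, 3) = 2 * 2 * 2 = 8

Answer: 8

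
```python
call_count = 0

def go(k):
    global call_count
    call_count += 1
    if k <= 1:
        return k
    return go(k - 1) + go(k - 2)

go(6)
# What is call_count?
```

Calls(k) = 1 + Calls(k-1) + Calls(k-2); Calls(0)=Calls(1)=1. For k=6 this gives 25.

Answer: 25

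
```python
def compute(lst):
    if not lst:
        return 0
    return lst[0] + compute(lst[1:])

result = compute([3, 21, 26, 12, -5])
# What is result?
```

3 + 21 + 26 + 12 + (-5) + 0 = 57

Answer: 57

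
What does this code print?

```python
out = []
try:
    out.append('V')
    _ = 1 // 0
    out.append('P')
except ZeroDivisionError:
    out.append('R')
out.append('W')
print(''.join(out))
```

Execution trace: 'V' (try body) → 'R' (except ZeroDivisionError) → 'W' (after the try/except). Output: VRW

Answer: VRW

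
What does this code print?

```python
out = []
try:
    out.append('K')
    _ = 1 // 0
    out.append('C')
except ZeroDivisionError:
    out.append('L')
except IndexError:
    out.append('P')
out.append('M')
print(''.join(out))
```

Execution trace: 'K' (try body) → 'L' (except ZeroDivisionError) → 'M' (after the try/except). Output: KLM

Answer: KLM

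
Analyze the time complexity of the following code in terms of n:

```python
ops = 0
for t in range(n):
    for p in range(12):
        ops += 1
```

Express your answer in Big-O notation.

Each loop level contributes: n × 1. Multiplying the contributions gives O(n).

Answer: O(n)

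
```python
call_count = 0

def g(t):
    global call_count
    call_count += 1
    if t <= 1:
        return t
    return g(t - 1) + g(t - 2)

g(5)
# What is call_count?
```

Calls(t) = 1 + Calls(t-1) + Calls(t-2); Calls(0)=Calls(1)=1. For t=5 this gives 15.

Answer: 15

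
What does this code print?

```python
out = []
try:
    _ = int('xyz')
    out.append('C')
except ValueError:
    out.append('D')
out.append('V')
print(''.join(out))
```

Execution trace: 'D' (except ValueError) → 'V' (after the try/except). Output: DV

Answer: DV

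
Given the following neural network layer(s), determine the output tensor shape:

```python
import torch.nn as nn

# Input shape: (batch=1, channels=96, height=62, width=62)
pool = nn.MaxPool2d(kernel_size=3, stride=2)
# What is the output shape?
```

Input: (1, 96, 62, 62) -> Output: (1, 96, 30, 30)

Answer: (1, 96, 30, 30)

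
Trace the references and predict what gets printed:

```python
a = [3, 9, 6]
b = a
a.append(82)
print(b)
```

Key concept: basic list aliasing.
Step by step:
`a = [3, 9, 6]` → a = [3, 9, 6]
`b = a` → b = [3, 9, 6] (same object as a)
`a.append(82)` → a = [3, 9, 6, 82] (same object as b); b = [3, 9, 6, 82] (same object as a)
`print(b)` → prints [3, 9, 6, 82]

Answer: [3, 9, 6, 82]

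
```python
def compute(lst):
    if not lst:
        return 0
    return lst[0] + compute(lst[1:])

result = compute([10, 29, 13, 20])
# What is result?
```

10 + 29 + 13 + 20 + 0 = 72

Answer: 72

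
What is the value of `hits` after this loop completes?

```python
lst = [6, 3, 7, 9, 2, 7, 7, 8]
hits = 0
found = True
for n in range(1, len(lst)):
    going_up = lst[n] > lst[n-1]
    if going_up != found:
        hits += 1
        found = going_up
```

Count direction changes in [6, 3, 7, 9, 2, 7, 7, 8]
`hits` takes the values: 0 → 1 → 2 → 3 → 4 → 5 → 6

Answer: 6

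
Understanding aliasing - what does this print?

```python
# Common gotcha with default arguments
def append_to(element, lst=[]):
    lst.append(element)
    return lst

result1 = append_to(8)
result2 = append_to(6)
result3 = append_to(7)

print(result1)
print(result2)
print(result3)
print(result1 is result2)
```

Key concept: mutable default argument gotcha.
Step by step:
`result1 = append_to(8)` → result1 = [8]
`result2 = append_to(6)` → result1 = [8, 6] (same object as result2); result2 = [8, 6] (same object as result1)
`result3 = append_to(7)` → result1 = [8, 6, 7] (same object as result2, result3); result2 = [8, 6, 7] (same object as result1, result3); result3 = [8, 6, 7] (same object as result1, result2)
`print(result1)` → prints [8, 6, 7]
`print(result2)` → prints [8, 6, 7]
`print(result3)` → prints [8, 6, 7]
`print(result1 is result2)` → prints True

Answer:
[8, 6, 7]
[8, 6, 7]
[8, 6, 7]
True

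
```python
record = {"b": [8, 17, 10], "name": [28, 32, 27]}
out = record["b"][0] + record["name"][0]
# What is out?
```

Trace:
`record = {"b": [8, 17, 10], "name": [28, 32, 27]}` → record = {'b': [8, 17, 10], 'name': [28, 32, 27]}
`out = record["b"][0] + record["name"][0]` → out = 36
So out = 36

Answer: 36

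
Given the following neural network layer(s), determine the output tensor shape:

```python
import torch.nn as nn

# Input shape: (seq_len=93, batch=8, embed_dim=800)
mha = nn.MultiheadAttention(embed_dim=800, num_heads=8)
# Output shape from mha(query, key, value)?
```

Input: (93, 8, 800) -> Output: (93, 8, 800)

Answer: (93, 8, 800)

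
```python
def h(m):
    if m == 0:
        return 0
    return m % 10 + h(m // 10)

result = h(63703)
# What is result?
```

Sum of digits of 63703: 3 + 0 + 7 + 3 + 6 = 19

Answer: 19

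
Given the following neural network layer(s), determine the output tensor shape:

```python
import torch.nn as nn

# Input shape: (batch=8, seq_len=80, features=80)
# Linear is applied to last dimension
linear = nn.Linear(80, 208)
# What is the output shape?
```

Input: (8, 80, 80) -> Output: (8, 80, 208)

Answer: (8, 80, 208)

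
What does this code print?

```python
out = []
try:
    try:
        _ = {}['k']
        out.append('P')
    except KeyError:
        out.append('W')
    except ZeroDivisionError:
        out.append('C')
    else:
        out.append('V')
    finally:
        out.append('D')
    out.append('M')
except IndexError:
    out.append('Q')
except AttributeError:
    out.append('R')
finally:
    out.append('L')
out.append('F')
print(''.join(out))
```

Execution trace: 'W' (inner except KeyError) → 'D' (inner finally) → 'M' (try body, no exception) → 'L' (finally) → 'F' (after the try/except). Output: WDMLF

Answer: WDMLF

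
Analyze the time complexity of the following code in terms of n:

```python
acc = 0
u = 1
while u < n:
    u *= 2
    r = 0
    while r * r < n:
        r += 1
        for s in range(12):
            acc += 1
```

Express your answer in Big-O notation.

Each loop level contributes: log n × √n × 1. Multiplying the contributions gives O(√n log n).

Answer: O(√n log n)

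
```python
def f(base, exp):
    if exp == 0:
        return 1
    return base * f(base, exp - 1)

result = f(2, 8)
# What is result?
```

f(2, 8) = 2 * 2 * 2 * 2 * 2 * 2 * 2 * 2 = 256

Answer: 256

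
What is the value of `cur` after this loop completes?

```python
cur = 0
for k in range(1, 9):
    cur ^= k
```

XOR of 1 to 8
`cur` takes the values: 0 → 1 → 3 → 0 → 4 → 1 → 7 → 0 → 8

Answer: 8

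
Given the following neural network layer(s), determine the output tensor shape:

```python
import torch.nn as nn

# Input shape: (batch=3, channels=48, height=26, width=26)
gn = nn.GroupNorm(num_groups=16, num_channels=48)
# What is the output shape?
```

Input: (3, 48, 26, 26) -> Output: (3, 48, 26, 26)

Answer: (3, 48, 26, 26)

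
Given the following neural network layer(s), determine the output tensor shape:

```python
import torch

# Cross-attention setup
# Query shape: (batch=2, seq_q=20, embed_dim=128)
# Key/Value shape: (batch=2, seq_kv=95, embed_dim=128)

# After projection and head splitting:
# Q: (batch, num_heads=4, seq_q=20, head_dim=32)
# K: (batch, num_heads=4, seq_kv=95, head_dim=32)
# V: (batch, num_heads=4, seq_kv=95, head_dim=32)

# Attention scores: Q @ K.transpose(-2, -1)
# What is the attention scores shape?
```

Input: (2, 20, 128) -> Output: (2, 4, 20, 95)

Answer: (2, 4, 20, 95)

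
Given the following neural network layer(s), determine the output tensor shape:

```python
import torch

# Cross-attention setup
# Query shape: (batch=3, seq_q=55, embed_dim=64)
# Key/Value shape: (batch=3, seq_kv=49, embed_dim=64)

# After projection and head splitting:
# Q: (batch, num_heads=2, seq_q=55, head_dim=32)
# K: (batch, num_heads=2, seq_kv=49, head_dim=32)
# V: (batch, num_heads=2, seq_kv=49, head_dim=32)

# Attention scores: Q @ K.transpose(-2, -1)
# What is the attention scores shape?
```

Input: (3, 55, 64) -> Output: (3, 2, 55, 49)

Answer: (3, 2, 55, 49)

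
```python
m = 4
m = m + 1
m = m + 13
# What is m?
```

Trace:
`m = 4` → m = 4
`m = m + 1` → m = 5
`m = m + 13` → m = 18
So m = 18

Answer: 18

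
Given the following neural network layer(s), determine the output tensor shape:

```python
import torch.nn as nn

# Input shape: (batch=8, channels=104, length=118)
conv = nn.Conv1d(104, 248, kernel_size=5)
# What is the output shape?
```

Input: (8, 104, 118) -> Output: (8, 248, 114)

Answer: (8, 248, 114)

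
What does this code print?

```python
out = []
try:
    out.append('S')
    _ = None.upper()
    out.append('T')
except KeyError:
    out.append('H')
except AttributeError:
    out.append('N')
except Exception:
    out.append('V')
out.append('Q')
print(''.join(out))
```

Execution trace: 'S' (try body) → 'N' (except AttributeError) → 'Q' (after the try/except). Output: SNQ

Answer: SNQ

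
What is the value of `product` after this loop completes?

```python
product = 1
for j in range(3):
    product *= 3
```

3^3 = 27
`product` takes the values: 1 → 3 → 9 → 27

Answer: 27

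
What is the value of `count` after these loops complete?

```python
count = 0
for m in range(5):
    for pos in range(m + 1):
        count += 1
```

Triangle: 1 + 2 + ... + 5
`count` takes the values: 0 → 1 → 2 → 3 → 4 → 5 → 6 → 7 → 8 → 9 → 10 → 11 → 12 → 13 → 14 → 15

Answer: 15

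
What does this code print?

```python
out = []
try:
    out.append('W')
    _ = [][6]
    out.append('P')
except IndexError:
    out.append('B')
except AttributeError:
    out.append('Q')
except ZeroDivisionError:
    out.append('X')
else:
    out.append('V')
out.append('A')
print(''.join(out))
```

Execution trace: 'W' (try body) → 'B' (except IndexError) → 'A' (after the try/except). Output: WBA

Answer: WBA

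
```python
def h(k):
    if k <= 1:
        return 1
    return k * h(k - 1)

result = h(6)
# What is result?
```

h(6) = 6 * 5 * 4 * 3 * 2 * 1 = 720

Answer: 720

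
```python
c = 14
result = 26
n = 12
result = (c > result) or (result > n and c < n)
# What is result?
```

Trace:
`c = 14` → c = 14
`result = 26` → result = 26
`n = 12` → n = 12
`result = (c > result) or (result > n and c < n)` → result = False
So result = False

Answer: False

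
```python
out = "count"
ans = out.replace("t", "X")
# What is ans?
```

Trace:
`out = "count"` → out = 'count'
`ans = out.replace("t", "X")` → ans = 'counX'
So ans = 'counX'

Answer: 'counX'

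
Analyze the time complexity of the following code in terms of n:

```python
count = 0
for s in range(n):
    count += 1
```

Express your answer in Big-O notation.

Each loop level contributes: n. Multiplying the contributions gives O(n).

Answer: O(n)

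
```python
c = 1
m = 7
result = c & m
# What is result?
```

Trace:
`c = 1` → c = 1
`m = 7` → m = 7
`result = c & m` → result = 1
So result = 1

Answer: 1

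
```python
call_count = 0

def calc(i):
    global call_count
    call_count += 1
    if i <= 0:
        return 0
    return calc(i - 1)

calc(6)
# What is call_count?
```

Linear recursion stepping by 1: 7 calls from i=6 down to ≤0.

Answer: 7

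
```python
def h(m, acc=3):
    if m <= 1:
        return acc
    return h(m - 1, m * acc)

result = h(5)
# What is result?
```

Accumulator trace (n, acc): (5, 3) -> (4, 15) -> (3, 60) -> (2, 180) -> (1, 360) -> return 360

Answer: 360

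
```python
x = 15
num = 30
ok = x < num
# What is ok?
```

Trace:
`x = 15` → x = 15
`num = 30` → num = 30
`ok = x < num` → ok = True
So ok = True

Answer: True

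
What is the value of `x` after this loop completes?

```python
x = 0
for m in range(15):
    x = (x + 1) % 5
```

Increment mod 5, 15 times = 0
`x` takes the values: 0 → 1 → 2 → 3 → 4 → 0 → 1 → 2 → 3 → 4 → 0 → 1 → 2 → 3 → 4 → 0

Answer: 0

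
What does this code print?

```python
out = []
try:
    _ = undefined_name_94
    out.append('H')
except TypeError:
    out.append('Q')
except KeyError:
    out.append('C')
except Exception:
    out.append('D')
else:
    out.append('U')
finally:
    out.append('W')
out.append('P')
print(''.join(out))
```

Execution trace: 'D' (except Exception) → 'W' (finally) → 'P' (after the try/except). Output: DWP

Answer: DWP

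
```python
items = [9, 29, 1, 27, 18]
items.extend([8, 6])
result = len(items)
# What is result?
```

Trace:
`items = [9, 29, 1, 27, 18]` → items = [9, 29, 1, 27, 18]
`items.extend([8, 6])` → items = [9, 29, 1, 27, 18, 8, 6]
`result = len(items)` → result = 7
So result = 7

Answer: 7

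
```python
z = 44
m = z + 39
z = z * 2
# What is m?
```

Trace:
`z = 44` → z = 44
`m = z + 39` → m = 83
`z = z * 2` → z = 88
So m = 83

Answer: 83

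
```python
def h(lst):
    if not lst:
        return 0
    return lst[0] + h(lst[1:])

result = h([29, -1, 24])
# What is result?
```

29 + (-1) + 24 + 0 = 52

Answer: 52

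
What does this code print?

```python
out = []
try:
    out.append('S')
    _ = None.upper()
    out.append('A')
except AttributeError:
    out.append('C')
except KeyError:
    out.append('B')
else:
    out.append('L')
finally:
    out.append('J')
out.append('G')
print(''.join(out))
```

Execution trace: 'S' (try body) → 'C' (except AttributeError) → 'J' (finally) → 'G' (after the try/except). Output: SCJG

Answer: SCJG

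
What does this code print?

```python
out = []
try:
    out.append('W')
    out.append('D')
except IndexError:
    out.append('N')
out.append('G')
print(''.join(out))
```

Execution trace: 'W' (try body) → 'D' (try body, no exception) → 'G' (after the try/except). Output: WDG

Answer: WDG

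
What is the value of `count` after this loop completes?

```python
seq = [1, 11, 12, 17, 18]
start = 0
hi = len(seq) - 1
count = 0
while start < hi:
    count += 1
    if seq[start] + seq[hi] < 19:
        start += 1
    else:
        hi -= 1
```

Steps to find pair summing to 19
`count` takes the values: 0 → 1 → 2 → 3 → 4

Answer: 4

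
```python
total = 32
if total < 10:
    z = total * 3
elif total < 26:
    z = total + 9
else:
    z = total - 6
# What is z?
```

Trace:
`total = 32` → total = 32
`if total < 10: ...` → total < 10 is False, total < 26 is False, take else branch → z = 26
So z = 26

Answer: 26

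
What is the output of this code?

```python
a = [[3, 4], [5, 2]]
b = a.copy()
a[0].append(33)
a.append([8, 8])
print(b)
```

Key concept: shallow copy with nested lists.
Step by step:
`a = [[3, 4], [5, 2]]` → a = [[3, 4], [5, 2]]
`b = a.copy()` → b = [[3, 4], [5, 2]]
`a[0].append(33)` → a = [[3, 4, 33], [5, 2]]; b = [[3, 4, 33], [5, 2]]
`a.append([8, 8])` → a = [[3, 4, 33], [5, 2], [8, 8]]
`print(b)` → prints [[3, 4, 33], [5, 2]]

Answer: [[3, 4, 33], [5, 2]]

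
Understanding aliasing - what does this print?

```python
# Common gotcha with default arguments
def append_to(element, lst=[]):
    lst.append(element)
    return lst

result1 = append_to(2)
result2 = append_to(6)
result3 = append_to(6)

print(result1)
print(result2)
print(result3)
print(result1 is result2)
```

Key concept: mutable default argument gotcha.
Step by step:
`result1 = append_to(2)` → result1 = [2]
`result2 = append_to(6)` → result1 = [2, 6] (same object as result2); result2 = [2, 6] (same object as result1)
`result3 = append_to(6)` → result1 = [2, 6, 6] (same object as result2, result3); result2 = [2, 6, 6] (same object as result1, result3); result3 = [2, 6, 6] (same object as result1, result2)
`print(result1)` → prints [2, 6, 6]
`print(result2)` → prints [2, 6, 6]
`print(result3)` → prints [2, 6, 6]
`print(result1 is result2)` → prints True

Answer:
[2, 6, 6]
[2, 6, 6]
[2, 6, 6]
True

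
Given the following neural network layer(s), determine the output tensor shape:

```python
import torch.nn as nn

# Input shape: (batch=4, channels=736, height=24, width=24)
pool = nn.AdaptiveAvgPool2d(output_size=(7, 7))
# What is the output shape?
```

Input: (4, 736, 24, 24) -> Output: (4, 736, 7, 7)

Answer: (4, 736, 7, 7)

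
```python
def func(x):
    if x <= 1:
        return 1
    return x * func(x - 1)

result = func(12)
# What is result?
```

func(12) = 12 * 11 * 10 * 9 * 8 * 7 * 6 * 5 * 4 * 3 * 2 * 1 = 479001600

Answer: 479001600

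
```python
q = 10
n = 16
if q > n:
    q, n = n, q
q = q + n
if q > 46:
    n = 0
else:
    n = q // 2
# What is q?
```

Trace:
`q = 10` → q = 10
`n = 16` → n = 16
`if q > n: ...` → q > n is False → no variable changes
`q = q + n` → q = 26
`if q > 46: ...` → q > 46 is False, take else branch → n = 13
So q = 26

Answer: 26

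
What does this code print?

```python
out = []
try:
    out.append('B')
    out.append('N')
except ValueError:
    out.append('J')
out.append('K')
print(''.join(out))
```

Execution trace: 'B' (try body) → 'N' (try body, no exception) → 'K' (after the try/except). Output: BNK

Answer: BNK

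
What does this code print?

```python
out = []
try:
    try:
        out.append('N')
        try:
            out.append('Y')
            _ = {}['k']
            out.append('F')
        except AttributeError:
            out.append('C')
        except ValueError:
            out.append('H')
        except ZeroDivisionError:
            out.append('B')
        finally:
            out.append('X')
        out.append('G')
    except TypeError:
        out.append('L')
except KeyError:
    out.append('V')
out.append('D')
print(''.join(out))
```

Execution trace: 'N' (try body) → 'Y' (inner try body) → 'X' (inner finally) → 'V' (outer except KeyError) → 'D' (after the try/except). Output: NYXVD

Answer: NYXVD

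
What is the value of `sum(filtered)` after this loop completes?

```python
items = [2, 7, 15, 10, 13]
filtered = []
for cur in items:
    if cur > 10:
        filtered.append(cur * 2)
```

Sum of doubled values > 10
`filtered` takes the values: [] → [30] → [30, 26]
So `sum(filtered)` = 56

Answer: 56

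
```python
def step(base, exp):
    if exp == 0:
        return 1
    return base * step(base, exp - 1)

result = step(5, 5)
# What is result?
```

step(5, 5) = 5 * 5 * 5 * 5 * 5 = 3125

Answer: 3125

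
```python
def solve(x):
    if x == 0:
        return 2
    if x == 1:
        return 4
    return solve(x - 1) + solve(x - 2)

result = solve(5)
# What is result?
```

Build up from base cases: solve(0)=2, solve(1)=4, solve(2)=6, solve(3)=10, solve(4)=16, solve(5)=26

Answer: 26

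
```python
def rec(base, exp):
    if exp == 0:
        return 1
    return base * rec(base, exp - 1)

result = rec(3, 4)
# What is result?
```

rec(3, 4) = 3 * 3 * 3 * 3 = 81

Answer: 81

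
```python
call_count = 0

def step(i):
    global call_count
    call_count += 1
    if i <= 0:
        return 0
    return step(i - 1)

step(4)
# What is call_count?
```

Linear recursion stepping by 1: 5 calls from i=4 down to ≤0.

Answer: 5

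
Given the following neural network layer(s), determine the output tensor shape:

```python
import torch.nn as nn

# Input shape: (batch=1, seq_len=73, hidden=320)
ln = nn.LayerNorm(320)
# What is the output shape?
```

Input: (1, 73, 320) -> Output: (1, 73, 320)

Answer: (1, 73, 320)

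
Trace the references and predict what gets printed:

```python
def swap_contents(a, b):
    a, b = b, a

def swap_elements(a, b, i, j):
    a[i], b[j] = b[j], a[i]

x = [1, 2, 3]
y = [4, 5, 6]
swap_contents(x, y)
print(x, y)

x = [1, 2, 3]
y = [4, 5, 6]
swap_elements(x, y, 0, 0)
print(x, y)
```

Key concept: parameter rebinding vs mutation.
Step by step:
`x = [1, 2, 3]` → x = [1, 2, 3]
`y = [4, 5, 6]` → y = [4, 5, 6]
`swap_contents(x, y)` → no visible change to tracked variables
`print(x, y)` → prints [1, 2, 3] [4, 5, 6]
`x = [1, 2, 3]` → x = [1, 2, 3]
`y = [4, 5, 6]` → y = [4, 5, 6]
`swap_elements(x, y, 0, 0)` → x = [4, 2, 3]; y = [1, 5, 6]
`print(x, y)` → prints [4, 2, 3] [1, 5, 6]

Answer:
[1, 2, 3] [4, 5, 6]
[4, 2, 3] [1, 5, 6]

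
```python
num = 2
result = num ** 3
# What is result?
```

Trace:
`num = 2` → num = 2
`result = num ** 3` → result = 8
So result = 8

Answer: 8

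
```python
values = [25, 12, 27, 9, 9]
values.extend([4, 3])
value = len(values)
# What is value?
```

Trace:
`values = [25, 12, 27, 9, 9]` → values = [25, 12, 27, 9, 9]
`values.extend([4, 3])` → values = [25, 12, 27, 9, 9, 4, 3]
`value = len(values)` → value = 7
So value = 7

Answer: 7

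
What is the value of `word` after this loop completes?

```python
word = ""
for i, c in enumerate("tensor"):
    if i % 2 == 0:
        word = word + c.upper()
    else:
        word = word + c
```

Uppercase even positions in 'tensor'
`word` takes the values: "" → "T" → "Te" → "TeN" → "TeNs" → "TeNsO" → "TeNsOr"

Answer: "TeNsOr"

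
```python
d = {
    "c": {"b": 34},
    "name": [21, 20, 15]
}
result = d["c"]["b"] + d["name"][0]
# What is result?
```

Trace:
`d = { ...` → d = {'c': {'b': 34}, 'name': [21, 20, 15]}
`result = d["c"]["b"] + d["name"][0]` → result = 55
So result = 55

Answer: 55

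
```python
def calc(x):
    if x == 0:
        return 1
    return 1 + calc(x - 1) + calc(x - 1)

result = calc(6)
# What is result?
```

calc(x) = 1 + 2·calc(x-1), calc(0)=1. Closed form: (1+1)·2^6 - 1 = 127.

Answer: 127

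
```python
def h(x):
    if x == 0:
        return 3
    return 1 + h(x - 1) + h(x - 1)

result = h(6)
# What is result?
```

h(x) = 1 + 2·h(x-1), h(0)=3. Closed form: (3+1)·2^6 - 1 = 255.

Answer: 255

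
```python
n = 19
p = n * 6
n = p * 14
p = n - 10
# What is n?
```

Trace:
`n = 19` → n = 19
`p = n * 6` → p = 114
`n = p * 14` → n = 1596
`p = n - 10` → p = 1586
So n = 1596

Answer: 1596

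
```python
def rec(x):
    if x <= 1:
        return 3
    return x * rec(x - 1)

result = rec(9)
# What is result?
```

rec(9) = 9 * 8 * 7 * 6 * 5 * 4 * 3 * 2 * 3 = 1088640

Answer: 1088640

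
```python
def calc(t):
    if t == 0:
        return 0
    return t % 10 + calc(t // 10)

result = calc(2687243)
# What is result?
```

Sum of digits of 2687243: 3 + 4 + 2 + 7 + 8 + 6 + 2 = 32

Answer: 32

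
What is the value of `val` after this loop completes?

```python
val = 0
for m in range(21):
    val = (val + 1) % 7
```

Increment mod 7, 21 times = 0
`val` takes the values: 0 → 1 → 2 → 3 → 4 → 5 → 6 → 0 → 1 → 2 → 3 → 4 → 5 → 6 → 0 → 1 → 2 → 3 → 4 → 5 → 6 → 0

Answer: 0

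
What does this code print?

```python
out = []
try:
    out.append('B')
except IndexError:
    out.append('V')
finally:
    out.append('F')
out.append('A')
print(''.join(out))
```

Execution trace: 'B' (try body, no exception) → 'F' (finally) → 'A' (after the try/except). Output: BFA

Answer: BFA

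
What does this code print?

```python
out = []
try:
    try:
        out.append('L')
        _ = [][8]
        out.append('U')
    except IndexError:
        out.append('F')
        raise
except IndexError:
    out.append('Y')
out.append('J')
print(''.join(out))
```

Execution trace: 'L' (inner try body) → 'F' (inner except IndexError) → 'Y' (outer except IndexError) → 'J' (after the try/except). Output: LFYJ

Answer: LFYJ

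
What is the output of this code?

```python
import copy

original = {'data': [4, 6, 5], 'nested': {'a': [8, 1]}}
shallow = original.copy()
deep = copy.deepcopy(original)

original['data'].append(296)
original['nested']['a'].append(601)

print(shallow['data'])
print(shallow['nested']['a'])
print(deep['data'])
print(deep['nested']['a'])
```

Key concept: comparing shallow vs deep copy.
Step by step:
`original = {'data': [4, 6, 5], 'nested': {'a': [8, 1]}}` → original = {'data': [4, 6, 5], 'nested': {'a': [8, 1]}}
`shallow = original.copy()` → shallow = {'data': [4, 6, 5], 'nested': {'a': [8, 1]}}
`deep = copy.deepcopy(original)` → deep = {'data': [4, 6, 5], 'nested': {'a': [8, 1]}}
`original['data'].append(296)` → original = {'data': [4, 6, 5, 296], 'nested': {'a': [8, 1]}}; shallow = {'data': [4, 6, 5, 296], 'nested': {'a': [8, 1]}}
`original['nested']['a'].append(601)` → original = {'data': [4, 6, 5, 296], 'nested': {'a': [8, 1, 601]}}; shallow = {'data': [4, 6, 5, 296], 'nested': {'a': [8, 1, 601]}}
`print(shallow['data'])` → prints [4, 6, 5, 296]
`print(shallow['nested']['a'])` → prints [8, 1, 601]
`print(deep['data'])` → prints [4, 6, 5]
`print(deep['nested']['a'])` → prints [8, 1]

Answer:
[4, 6, 5, 296]
[8, 1, 601]
[4, 6, 5]
[8, 1]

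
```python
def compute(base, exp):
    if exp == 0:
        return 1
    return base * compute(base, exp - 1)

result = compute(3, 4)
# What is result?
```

compute(3, 4) = 3 * 3 * 3 * 3 = 81

Answer: 81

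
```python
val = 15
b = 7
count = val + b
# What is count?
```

Trace:
`val = 15` → val = 15
`b = 7` → b = 7
`count = val + b` → count = 22
So count = 22

Answer: 22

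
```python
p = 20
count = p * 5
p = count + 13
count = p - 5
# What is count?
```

Trace:
`p = 20` → p = 20
`count = p * 5` → count = 100
`p = count + 13` → p = 113
`count = p - 5` → count = 108
So count = 108

Answer: 108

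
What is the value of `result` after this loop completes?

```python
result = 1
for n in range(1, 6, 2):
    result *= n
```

Product of 1, 3, 5, ... up to 5
`result` takes the values: 1 → 3 → 15

Answer: 15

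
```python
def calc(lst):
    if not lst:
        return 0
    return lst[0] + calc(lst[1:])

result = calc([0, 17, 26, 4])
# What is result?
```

0 + 17 + 26 + 4 + 0 = 47

Answer: 47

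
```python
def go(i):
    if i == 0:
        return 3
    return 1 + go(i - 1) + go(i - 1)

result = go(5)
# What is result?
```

go(i) = 1 + 2·go(i-1), go(0)=3. Closed form: (3+1)·2^5 - 1 = 127.

Answer: 127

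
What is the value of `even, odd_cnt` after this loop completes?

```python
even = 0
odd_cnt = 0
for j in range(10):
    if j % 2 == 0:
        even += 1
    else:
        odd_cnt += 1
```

Count evens and odds in range(10)
`even, odd_cnt` takes the values: (0, 0) → (1, 0) → (1, 1) → (2, 1) → (2, 2) → (3, 2) → (3, 3) → (4, 3) → (4, 4) → (5, 4) → (5, 5)

Answer: 5, 5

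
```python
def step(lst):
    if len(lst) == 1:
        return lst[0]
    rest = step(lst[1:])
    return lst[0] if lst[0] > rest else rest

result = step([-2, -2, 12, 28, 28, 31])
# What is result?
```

Recursive max over [-2, -2, 12, 28, 28, 31] = 31

Answer: 31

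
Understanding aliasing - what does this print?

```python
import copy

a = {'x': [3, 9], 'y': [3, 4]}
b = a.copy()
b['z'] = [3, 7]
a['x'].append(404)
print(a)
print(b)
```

Key concept: shallow copy of dict with mutable values.
Step by step:
`a = {'x': [3, 9], 'y': [3, 4]}` → a = {'x': [3, 9], 'y': [3, 4]}
`b = a.copy()` → b = {'x': [3, 9], 'y': [3, 4]}
`b['z'] = [3, 7]` → b = {'x': [3, 9], 'y': [3, 4], 'z': [3, 7]}
`a['x'].append(404)` → a = {'x': [3, 9, 404], 'y': [3, 4]}; b = {'x': [3, 9, 404], 'y': [3, 4], 'z': [3, 7]}
`print(a)` → prints {'x': [3, 9, 404], 'y': [3, 4]}
`print(b)` → prints {'x': [3, 9, 404], 'y': [3, 4], 'z': [3, 7]}

Answer:
{'x': [3, 9, 404], 'y': [3, 4]}
{'x': [3, 9, 404], 'y': [3, 4], 'z': [3, 7]}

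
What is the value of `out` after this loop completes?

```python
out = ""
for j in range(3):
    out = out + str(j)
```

Concatenate digits 0 to 2
`out` takes the values: "" → "0" → "01" → "012"

Answer: "012"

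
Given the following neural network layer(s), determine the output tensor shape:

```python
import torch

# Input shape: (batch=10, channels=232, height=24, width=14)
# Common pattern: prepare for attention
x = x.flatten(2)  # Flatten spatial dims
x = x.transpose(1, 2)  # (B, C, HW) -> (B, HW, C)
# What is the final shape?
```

Input: (10, 232, 24, 14) -> after flatten(2): (10, 232, 336) -> Output: (10, 336, 232)

Answer: (10, 336, 232)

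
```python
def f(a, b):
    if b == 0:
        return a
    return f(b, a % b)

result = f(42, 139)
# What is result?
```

f(42, 139) -> f(139, 42) -> f(42, 13) -> f(13, 3) -> f(3, 1) -> f(1, 0) -> 1

Answer: 1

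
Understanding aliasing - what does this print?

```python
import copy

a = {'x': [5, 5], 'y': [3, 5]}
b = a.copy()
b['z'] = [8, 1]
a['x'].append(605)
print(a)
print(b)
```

Key concept: shallow copy of dict with mutable values.
Step by step:
`a = {'x': [5, 5], 'y': [3, 5]}` → a = {'x': [5, 5], 'y': [3, 5]}
`b = a.copy()` → b = {'x': [5, 5], 'y': [3, 5]}
`b['z'] = [8, 1]` → b = {'x': [5, 5], 'y': [3, 5], 'z': [8, 1]}
`a['x'].append(605)` → a = {'x': [5, 5, 605], 'y': [3, 5]}; b = {'x': [5, 5, 605], 'y': [3, 5], 'z': [8, 1]}
`print(a)` → prints {'x': [5, 5, 605], 'y': [3, 5]}
`print(b)` → prints {'x': [5, 5, 605], 'y': [3, 5], 'z': [8, 1]}

Answer:
{'x': [5, 5, 605], 'y': [3, 5]}
{'x': [5, 5, 605], 'y': [3, 5], 'z': [8, 1]}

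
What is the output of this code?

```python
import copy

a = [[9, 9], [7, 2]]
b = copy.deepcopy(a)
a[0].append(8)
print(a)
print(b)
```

Key concept: deep copy is fully independent.
Step by step:
`a = [[9, 9], [7, 2]]` → a = [[9, 9], [7, 2]]
`b = copy.deepcopy(a)` → b = [[9, 9], [7, 2]]
`a[0].append(8)` → a = [[9, 9, 8], [7, 2]]
`print(a)` → prints [[9, 9, 8], [7, 2]]
`print(b)` → prints [[9, 9], [7, 2]]

Answer:
[[9, 9, 8], [7, 2]]
[[9, 9], [7, 2]]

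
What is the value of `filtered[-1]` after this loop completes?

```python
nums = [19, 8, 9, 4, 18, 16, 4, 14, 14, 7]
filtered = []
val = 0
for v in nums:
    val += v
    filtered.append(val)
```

Cumulative sum ends at 113
`filtered` takes the values: [] → [19] → [19, 27] → [19, 27, 36] → [19, 27, 36, 40] → [19, 27, 36, 40, 58] → [19, 27, 36, 40, 58, 74] → [19, 27, 36, 40, 58, 74, 78] → [19, 27, 36, 40, 58, 74, 78, 92] → [19, 27, 36, 40, 58, 74, 78, 92, 106] → [19, 27, 36, 40, 58, 74, 78, 92, 106, 113]
So `filtered[-1]` = 113

Answer: 113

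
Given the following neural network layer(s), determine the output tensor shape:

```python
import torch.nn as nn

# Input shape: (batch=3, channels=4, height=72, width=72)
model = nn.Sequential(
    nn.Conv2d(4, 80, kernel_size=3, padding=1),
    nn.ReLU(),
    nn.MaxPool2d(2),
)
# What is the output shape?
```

Input: (3, 4, 72, 72) -> after Conv2d: (3, 80, 72, 72) -> after ReLU: (3, 80, 72, 72) -> Output: (3, 80, 36, 36)

Answer: (3, 80, 36, 36)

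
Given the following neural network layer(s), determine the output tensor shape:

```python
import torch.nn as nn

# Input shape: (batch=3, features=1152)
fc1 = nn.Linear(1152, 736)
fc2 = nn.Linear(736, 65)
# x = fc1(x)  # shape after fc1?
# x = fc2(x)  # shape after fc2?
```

Input: (3, 1152) -> after fc1: (3, 736) -> Output: (3, 65)

Answer: (3, 65)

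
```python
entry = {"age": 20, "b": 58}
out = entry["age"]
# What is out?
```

Trace:
`entry = {"age": 20, "b": 58}` → entry = {'age': 20, 'b': 58}
`out = entry["age"]` → out = 20
So out = 20

Answer: 20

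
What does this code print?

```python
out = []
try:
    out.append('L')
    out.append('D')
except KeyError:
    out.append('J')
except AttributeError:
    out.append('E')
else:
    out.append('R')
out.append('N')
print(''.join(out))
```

Execution trace: 'L' (try body) → 'D' (try body, no exception) → 'R' (else) → 'N' (after the try/except). Output: LDRN

Answer: LDRN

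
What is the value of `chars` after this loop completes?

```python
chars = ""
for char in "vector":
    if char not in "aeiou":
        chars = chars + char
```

Remove vowels from 'vector'
`chars` takes the values: "" → "v" → "vc" → "vct" → "vctr"

Answer: "vctr"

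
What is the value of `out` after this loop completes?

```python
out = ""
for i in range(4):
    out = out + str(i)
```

Concatenate digits 0 to 3
`out` takes the values: "" → "0" → "01" → "012" → "0123"

Answer: "0123"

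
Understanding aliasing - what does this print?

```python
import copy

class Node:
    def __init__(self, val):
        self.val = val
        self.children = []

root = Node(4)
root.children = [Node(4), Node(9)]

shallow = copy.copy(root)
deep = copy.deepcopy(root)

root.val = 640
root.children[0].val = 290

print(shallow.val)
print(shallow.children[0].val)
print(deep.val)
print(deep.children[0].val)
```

Key concept: deep copy with custom objects.
Step by step:
`root = Node(4)` → root = Node(val=4, children=[])
`root.children = [Node(4), Node(9)]` → root = Node(val=4, children=[Node(val=4, children=[]), Node(val=9, children=[])])
`shallow = copy.copy(root)` → shallow = Node(val=4, children=[Node(val=4, children=[]), Node(val=9, children=[])])
`deep = copy.deepcopy(root)` → deep = Node(val=4, children=[Node(val=4, children=[]), Node(val=9, children=[])])
`root.val = 640` → root = Node(val=640, children=[Node(val=4, children=[]), Node(val=9, children=[])])
`root.children[0].val = 290` → root = Node(val=640, children=[Node(val=290, children=[]), Node(val=9, children=[])]); shallow = Node(val=4, children=[Node(val=290, children=[]), Node(val=9, children=[])])
`print(shallow.val)` → prints 4
`print(shallow.children[0].val)` → prints 290
`print(deep.val)` → prints 4
`print(deep.children[0].val)` → prints 4

Answer:
4
290
4
4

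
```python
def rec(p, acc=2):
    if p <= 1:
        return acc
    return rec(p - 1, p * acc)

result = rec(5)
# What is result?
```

Accumulator trace (n, acc): (5, 2) -> (4, 10) -> (3, 40) -> (2, 120) -> (1, 240) -> return 240

Answer: 240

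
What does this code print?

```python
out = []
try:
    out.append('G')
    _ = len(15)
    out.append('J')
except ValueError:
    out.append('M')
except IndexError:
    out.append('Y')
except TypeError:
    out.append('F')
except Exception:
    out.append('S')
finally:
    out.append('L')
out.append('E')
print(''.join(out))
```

Execution trace: 'G' (try body) → 'F' (except TypeError) → 'L' (finally) → 'E' (after the try/except). Output: GFLE

Answer: GFLE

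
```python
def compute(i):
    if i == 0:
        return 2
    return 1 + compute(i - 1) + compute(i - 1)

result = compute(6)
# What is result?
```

compute(i) = 1 + 2·compute(i-1), compute(0)=2. Closed form: (2+1)·2^6 - 1 = 191.

Answer: 191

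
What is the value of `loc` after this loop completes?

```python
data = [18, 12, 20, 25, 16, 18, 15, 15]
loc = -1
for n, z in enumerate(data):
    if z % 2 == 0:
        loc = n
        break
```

First even number index in [18, 12, 20, 25, 16, 18, 15, 15]
`loc` takes the values: -1 → 0

Answer: 0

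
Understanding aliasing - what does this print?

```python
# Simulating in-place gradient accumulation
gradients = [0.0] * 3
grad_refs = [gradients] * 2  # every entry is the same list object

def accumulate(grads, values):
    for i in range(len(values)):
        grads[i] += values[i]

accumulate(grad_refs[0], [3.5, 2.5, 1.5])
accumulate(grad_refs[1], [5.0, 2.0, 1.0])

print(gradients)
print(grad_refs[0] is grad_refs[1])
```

Key concept: gradient accumulation aliasing.
Step by step:
`gradients = [0.0] * 3` → gradients = [0.0, 0.0, 0.0]
`grad_refs = [gradients] * 2` → grad_refs = [[0.0, 0.0, 0.0], [0.0, 0.0, 0.0]]
`accumulate(grad_refs[0], [3.5, 2.5, 1.5])` → gradients = [3.5, 2.5, 1.5]; grad_refs = [[3.5, 2.5, 1.5], [3.5, 2.5, 1.5]]
`accumulate(grad_refs[1], [5.0, 2.0, 1.0])` → gradients = [8.5, 4.5, 2.5]; grad_refs = [[8.5, 4.5, 2.5], [8.5, 4.5, 2.5]]
`print(gradients)` → prints [8.5, 4.5, 2.5]
`print(grad_refs[0] is grad_refs[1])` → prints True

Answer:
[8.5, 4.5, 2.5]
True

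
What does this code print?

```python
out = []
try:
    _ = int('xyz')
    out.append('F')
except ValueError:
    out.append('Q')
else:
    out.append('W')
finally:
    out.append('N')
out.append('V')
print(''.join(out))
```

Execution trace: 'Q' (except ValueError) → 'N' (finally) → 'V' (after the try/except). Output: QNV

Answer: QNV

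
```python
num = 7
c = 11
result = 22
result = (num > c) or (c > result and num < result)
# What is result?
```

Trace:
`num = 7` → num = 7
`c = 11` → c = 11
`result = 22` → result = 22
`result = (num > c) or (c > result and num < result)` → result = False
So result = False

Answer: False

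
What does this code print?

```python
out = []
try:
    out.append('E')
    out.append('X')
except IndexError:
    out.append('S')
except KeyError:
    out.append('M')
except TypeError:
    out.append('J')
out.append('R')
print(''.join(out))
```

Execution trace: 'E' (try body) → 'X' (try body, no exception) → 'R' (after the try/except). Output: EXR

Answer: EXR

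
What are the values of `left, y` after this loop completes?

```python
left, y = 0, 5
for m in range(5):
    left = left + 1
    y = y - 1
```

left goes 0→5, y goes 5→0
`left, y` takes the values: (0, 5) → (1, 5) → (1, 4) → (2, 4) → (2, 3) → (3, 3) → (3, 2) → (4, 2) → (4, 1) → (5, 1) → (5, 0)

Answer: 5, 0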